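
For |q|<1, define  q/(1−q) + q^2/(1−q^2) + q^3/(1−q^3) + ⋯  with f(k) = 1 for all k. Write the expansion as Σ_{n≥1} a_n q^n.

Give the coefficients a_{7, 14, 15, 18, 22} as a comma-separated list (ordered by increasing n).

q^7  k|7↦f(k): 7:1 1:1  a_7=2
[q^14] f(1)=1,f(2)=1,f(7)=1,f(14)=1 ⇒ 4
q^15  k|15↦f(k): 1:1 3:1 5:1 15:1  a_15=4
n=18: 1·18 2·9 3·6 6·3 9·2 18·1  f→[1+1+1+1+1+1]=6
[q^22] f(22)=1,f(11)=1,f(2)=1,f(1)=1 ⇒ 4

2, 4, 4, 6, 4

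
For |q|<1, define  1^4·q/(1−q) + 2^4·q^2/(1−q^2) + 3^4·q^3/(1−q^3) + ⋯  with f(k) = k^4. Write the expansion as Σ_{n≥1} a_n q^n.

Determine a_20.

a_20 = 170898

[q^20] f(1)=1,f(2)=16,f(4)=256,f(5)=625,f(10)=10000,f(20)=160000 ⇒ 170898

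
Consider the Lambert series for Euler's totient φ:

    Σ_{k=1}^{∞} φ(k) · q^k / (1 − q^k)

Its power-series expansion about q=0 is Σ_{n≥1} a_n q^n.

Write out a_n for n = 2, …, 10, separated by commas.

q^2  k|2↦φ(k): 2:1 1:1  a_2=2
[q^3] φ(3)=2,φ(1)=1 ⇒ 3
d|4:{1,2,4}  Σφ=1+1+2=4
d|5:{5,1}  Σφ=4+1=5
q^6  k|6↦φ(k): 6:2 3:2 2:1 1:1  a_6=6
[q^7] φ(1)=1,φ(7)=6 ⇒ 7
d|8:{8,4,2,1}  Σφ=4+2+1+1=8
d|9:{9,3,1}  Σφ=6+2+1=9
q^10  k|10↦φ(k): 1:1 2:1 5:4 10:4  a_10=10

2, 3, 4, 5, 6, 7, 8, 9, 10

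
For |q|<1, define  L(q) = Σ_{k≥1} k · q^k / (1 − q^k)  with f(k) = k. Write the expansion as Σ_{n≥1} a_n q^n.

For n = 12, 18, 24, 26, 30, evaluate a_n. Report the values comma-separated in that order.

n=12: 12·1 6·2 4·3 3·4 2·6 1·12  f→[12+6+4+3+2+1]=28
d|18:{18,9,6,3,2,1}  Σf=18+9+6+3+2+1=39
q^24  k|24↦f(k): 1:1 2:2 3:3 4:4 6:6 8:8 12:12 24:24  a_24=60
q^26  k|26↦f(k): 1:1 2:2 13:13 26:26  a_26=42
[q^30] f(1)=1,f(2)=2,f(3)=3,f(5)=5,f(6)=6,f(10)=10,f(15)=15,f(30)=30 ⇒ 72

28, 39, 60, 42, 72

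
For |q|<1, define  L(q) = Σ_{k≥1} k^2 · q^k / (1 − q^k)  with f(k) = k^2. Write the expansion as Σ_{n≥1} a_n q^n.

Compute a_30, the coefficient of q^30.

a_30 = 1300

q^30  k|30↦f(k): 1:1 2:4 3:9 5:25 6:36 10:100 15:225 30:900  a_30=1300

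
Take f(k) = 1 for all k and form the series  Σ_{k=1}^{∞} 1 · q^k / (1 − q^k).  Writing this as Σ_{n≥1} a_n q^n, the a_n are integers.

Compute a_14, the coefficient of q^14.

d|14:{14,7,2,1}  Σf=1+1+1+1=4

a_14 = 4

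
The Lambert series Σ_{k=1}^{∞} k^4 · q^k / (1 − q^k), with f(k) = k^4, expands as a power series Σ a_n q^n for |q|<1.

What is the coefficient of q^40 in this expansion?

a_40 = 2734994

[q^40] f(40)=2560000,f(20)=160000,f(10)=10000,f(8)=4096,f(5)=625,f(4)=256,f(2)=16,f(1)=1 ⇒ 2734994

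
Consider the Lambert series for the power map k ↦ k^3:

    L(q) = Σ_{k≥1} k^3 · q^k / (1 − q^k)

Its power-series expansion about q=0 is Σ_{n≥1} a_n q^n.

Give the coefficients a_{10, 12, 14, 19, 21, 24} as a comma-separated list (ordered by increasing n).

1134, 2044, 3096, 6860, 9632, 16380

n=10: 10·1 5·2 2·5 1·10  f→[1000+125+8+1]=1134
n=12: 1·12 2·6 3·4 4·3 6·2 12·1  f→[1+8+27+64+216+1728]=2044
n=14: 14·1 7·2 2·7 1·14  f→[2744+343+8+1]=3096
n=19: 1·19 19·1  f→[1+6859]=6860
[q^21] f(1)=1,f(3)=27,f(7)=343,f(21)=9261 ⇒ 9632
q^24  k|24↦f(k): 1:1 2:8 3:27 4:64 6:216 8:512 12:1728 24:13824  a_24=16380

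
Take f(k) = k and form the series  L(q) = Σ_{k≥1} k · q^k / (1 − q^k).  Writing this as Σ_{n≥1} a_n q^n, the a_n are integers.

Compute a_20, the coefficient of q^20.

a_20 = 42

[q^20] f(1)=1,f(2)=2,f(4)=4,f(5)=5,f(10)=10,f(20)=20 ⇒ 42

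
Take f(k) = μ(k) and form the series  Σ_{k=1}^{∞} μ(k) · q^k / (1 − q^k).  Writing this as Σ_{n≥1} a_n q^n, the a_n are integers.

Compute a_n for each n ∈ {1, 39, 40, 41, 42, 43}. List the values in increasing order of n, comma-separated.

n=1: 1·1  μ→[1]=1
[q^39] μ(39)=1,μ(13)=-1,μ(3)=-1,μ(1)=1 ⇒ 0
n=40: 1·40 2·20 4·10 5·8 8·5 10·4 20·2 40·1  μ→[1+(-1)+0+(-1)+0+1+0+0]=0
[q^41] μ(1)=1,μ(41)=-1 ⇒ 0
q^42  k|42↦μ(k): 1:1 2:-1 3:-1 6:1 7:-1 14:1 21:1 42:-1  a_42=0
n=43: 43·1 1·43  μ→[(-1)+1]=0

1, 0, 0, 0, 0, 0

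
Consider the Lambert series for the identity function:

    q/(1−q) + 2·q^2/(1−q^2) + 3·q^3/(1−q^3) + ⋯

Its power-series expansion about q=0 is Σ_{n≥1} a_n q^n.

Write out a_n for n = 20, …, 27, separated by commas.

42, 32, 36, 24, 60, 31, 42, 40

d|20:{20,10,5,4,2,1}  Σf=20+10+5+4+2+1=42
q^21  k|21↦f(k): 1:1 3:3 7:7 21:21  a_21=32
q^22  k|22↦f(k): 22:22 11:11 2:2 1:1  a_22=36
d|23:{1,23}  Σf=1+23=24
n=24: 24·1 12·2 8·3 6·4 4·6 3·8 2·12 1·24  f→[24+12+8+6+4+3+2+1]=60
[q^25] f(25)=25,f(5)=5,f(1)=1 ⇒ 31
[q^26] f(26)=26,f(13)=13,f(2)=2,f(1)=1 ⇒ 42
q^27  k|27↦f(k): 1:1 3:3 9:9 27:27  a_27=40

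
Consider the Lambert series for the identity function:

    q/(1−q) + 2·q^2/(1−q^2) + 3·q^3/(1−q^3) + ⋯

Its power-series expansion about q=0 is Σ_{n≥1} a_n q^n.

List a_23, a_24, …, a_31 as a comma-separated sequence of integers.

24, 60, 31, 42, 40, 56, 30, 72, 32

d|23:{23,1}  Σf=23+1=24
d|24:{24,12,8,6,4,3,2,1}  Σf=24+12+8+6+4+3+2+1=60
q^25  k|25↦f(k): 1:1 5:5 25:25  a_25=31
d|26:{26,13,2,1}  Σf=26+13+2+1=42
d|27:{1,3,9,27}  Σf=1+3+9+27=40
d|28:{28,14,7,4,2,1}  Σf=28+14+7+4+2+1=56
d|29:{1,29}  Σf=1+29=30
q^30  k|30↦f(k): 30:30 15:15 10:10 6:6 5:5 3:3 2:2 1:1  a_30=72
d|31:{31,1}  Σf=31+1=32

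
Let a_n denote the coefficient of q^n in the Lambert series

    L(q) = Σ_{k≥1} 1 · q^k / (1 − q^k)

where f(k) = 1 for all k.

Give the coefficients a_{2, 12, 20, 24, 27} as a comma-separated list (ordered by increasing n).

q^2  k|2↦f(k): 1:1 2:1  a_2=2
d|12:{1,2,3,4,6,12}  Σf=1+1+1+1+1+1=6
[q^20] f(1)=1,f(2)=1,f(4)=1,f(5)=1,f(10)=1,f(20)=1 ⇒ 6
n=24: 1·24 2·12 3·8 4·6 6·4 8·3 12·2 24·1  f→[1+1+1+1+1+1+1+1]=8
[q^27] f(1)=1,f(3)=1,f(9)=1,f(27)=1 ⇒ 4

2, 6, 6, 8, 4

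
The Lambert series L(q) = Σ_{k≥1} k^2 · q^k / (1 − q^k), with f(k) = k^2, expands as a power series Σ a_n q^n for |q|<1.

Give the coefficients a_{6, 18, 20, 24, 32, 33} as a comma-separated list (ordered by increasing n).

q^6  k|6↦f(k): 1:1 2:4 3:9 6:36  a_6=50
d|18:{18,9,6,3,2,1}  Σf=324+81+36+9+4+1=455
q^20  k|20↦f(k): 1:1 2:4 4:16 5:25 10:100 20:400  a_20=546
d|24:{24,12,8,6,4,3,2,1}  Σf=576+144+64+36+16+9+4+1=850
[q^32] f(1)=1,f(2)=4,f(4)=16,f(8)=64,f(16)=256,f(32)=1024 ⇒ 1365
q^33  k|33↦f(k): 1:1 3:9 11:121 33:1089  a_33=1220

50, 455, 546, 850, 1365, 1220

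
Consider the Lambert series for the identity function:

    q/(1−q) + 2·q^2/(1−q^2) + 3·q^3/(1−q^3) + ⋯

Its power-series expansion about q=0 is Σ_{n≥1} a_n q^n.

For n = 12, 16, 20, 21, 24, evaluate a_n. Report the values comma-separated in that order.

28, 31, 42, 32, 60

n=12: 1·12 2·6 3·4 4·3 6·2 12·1  f→[1+2+3+4+6+12]=28
n=16: 16·1 8·2 4·4 2·8 1·16  f→[16+8+4+2+1]=31
[q^20] f(20)=20,f(10)=10,f(5)=5,f(4)=4,f(2)=2,f(1)=1 ⇒ 42
q^21  k|21↦f(k): 1:1 3:3 7:7 21:21  a_21=32
[q^24] f(1)=1,f(2)=2,f(3)=3,f(4)=4,f(6)=6,f(8)=8,f(12)=12,f(24)=24 ⇒ 60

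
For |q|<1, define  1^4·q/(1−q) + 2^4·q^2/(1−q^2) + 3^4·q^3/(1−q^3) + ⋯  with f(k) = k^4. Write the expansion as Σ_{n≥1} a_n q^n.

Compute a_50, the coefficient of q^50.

n=50: 1·50 2·25 5·10 10·5 25·2 50·1  f→[1+16+625+10000+390625+6250000]=6651267

a_50 = 6651267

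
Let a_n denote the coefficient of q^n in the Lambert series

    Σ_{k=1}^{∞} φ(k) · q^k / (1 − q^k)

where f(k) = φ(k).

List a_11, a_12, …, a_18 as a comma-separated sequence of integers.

q^11  k|11↦φ(k): 1:1 11:10  a_11=11
q^12  k|12↦φ(k): 12:4 6:2 4:2 3:2 2:1 1:1  a_12=12
n=13: 13·1 1·13  φ→[12+1]=13
q^14  k|14↦φ(k): 1:1 2:1 7:6 14:6  a_14=14
q^15  k|15↦φ(k): 1:1 3:2 5:4 15:8  a_15=15
d|16:{1,2,4,8,16}  Σφ=1+1+2+4+8=16
n=17: 17·1 1·17  φ→[16+1]=17
q^18  k|18↦φ(k): 1:1 2:1 3:2 6:2 9:6 18:6  a_18=18

11, 12, 13, 14, 15, 16, 17, 18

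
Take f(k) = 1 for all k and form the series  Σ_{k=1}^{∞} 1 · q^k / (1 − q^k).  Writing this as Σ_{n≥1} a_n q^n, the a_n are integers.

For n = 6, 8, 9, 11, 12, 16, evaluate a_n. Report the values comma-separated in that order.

4, 4, 3, 2, 6, 5

q^6  k|6↦f(k): 6:1 3:1 2:1 1:1  a_6=4
[q^8] f(1)=1,f(2)=1,f(4)=1,f(8)=1 ⇒ 4
q^9  k|9↦f(k): 1:1 3:1 9:1  a_9=3
n=11: 11·1 1·11  f→[1+1]=2
q^12  k|12↦f(k): 12:1 6:1 4:1 3:1 2:1 1:1  a_12=6
q^16  k|16↦f(k): 16:1 8:1 4:1 2:1 1:1  a_16=5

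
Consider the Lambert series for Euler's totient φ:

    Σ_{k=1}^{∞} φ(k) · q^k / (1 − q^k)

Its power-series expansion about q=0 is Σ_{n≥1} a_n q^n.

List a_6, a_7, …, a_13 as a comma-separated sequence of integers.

n=6: 6·1 3·2 2·3 1·6  φ→[2+2+1+1]=6
d|7:{1,7}  Σφ=1+6=7
[q^8] φ(8)=4,φ(4)=2,φ(2)=1,φ(1)=1 ⇒ 8
n=9: 9·1 3·3 1·9  φ→[6+2+1]=9
d|10:{1,2,5,10}  Σφ=1+1+4+4=10
q^11  k|11↦φ(k): 11:10 1:1  a_11=11
q^12  k|12↦φ(k): 12:4 6:2 4:2 3:2 2:1 1:1  a_12=12
[q^13] φ(13)=12,φ(1)=1 ⇒ 13

6, 7, 8, 9, 10, 11, 12, 13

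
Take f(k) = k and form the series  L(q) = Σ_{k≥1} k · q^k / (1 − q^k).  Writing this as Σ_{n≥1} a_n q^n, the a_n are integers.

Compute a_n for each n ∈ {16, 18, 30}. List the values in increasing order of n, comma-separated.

[q^16] f(1)=1,f(2)=2,f(4)=4,f(8)=8,f(16)=16 ⇒ 31
d|18:{1,2,3,6,9,18}  Σf=1+2+3+6+9+18=39
d|30:{1,2,3,5,6,10,15,30}  Σf=1+2+3+5+6+10+15+30=72

31, 39, 72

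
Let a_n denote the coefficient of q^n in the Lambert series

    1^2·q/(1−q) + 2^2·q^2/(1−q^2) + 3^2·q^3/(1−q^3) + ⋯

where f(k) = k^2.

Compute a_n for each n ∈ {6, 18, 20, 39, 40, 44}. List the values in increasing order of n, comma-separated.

d|6:{1,2,3,6}  Σf=1+4+9+36=50
n=18: 18·1 9·2 6·3 3·6 2·9 1·18  f→[324+81+36+9+4+1]=455
n=20: 1·20 2·10 4·5 5·4 10·2 20·1  f→[1+4+16+25+100+400]=546
d|39:{39,13,3,1}  Σf=1521+169+9+1=1700
q^40  k|40↦f(k): 40:1600 20:400 10:100 8:64 5:25 4:16 2:4 1:1  a_40=2210
[q^44] f(1)=1,f(2)=4,f(4)=16,f(11)=121,f(22)=484,f(44)=1936 ⇒ 2562

50, 455, 546, 1700, 2210, 2562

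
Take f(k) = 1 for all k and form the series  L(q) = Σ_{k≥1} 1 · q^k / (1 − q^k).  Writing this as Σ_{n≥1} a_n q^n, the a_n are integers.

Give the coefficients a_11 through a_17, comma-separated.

[q^11] f(1)=1,f(11)=1 ⇒ 2
q^12  k|12↦f(k): 1:1 2:1 3:1 4:1 6:1 12:1  a_12=6
n=13: 1·13 13·1  f→[1+1]=2
q^14  k|14↦f(k): 14:1 7:1 2:1 1:1  a_14=4
n=15: 1·15 3·5 5·3 15·1  f→[1+1+1+1]=4
q^16  k|16↦f(k): 16:1 8:1 4:1 2:1 1:1  a_16=5
d|17:{17,1}  Σf=1+1=2

2, 6, 2, 4, 4, 5, 2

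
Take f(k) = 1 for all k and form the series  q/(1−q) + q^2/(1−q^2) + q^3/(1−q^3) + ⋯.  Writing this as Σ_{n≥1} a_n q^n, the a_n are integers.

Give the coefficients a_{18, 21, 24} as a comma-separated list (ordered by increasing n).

n=18: 18·1 9·2 6·3 3·6 2·9 1·18  f→[1+1+1+1+1+1]=6
q^21  k|21↦f(k): 21:1 7:1 3:1 1:1  a_21=4
n=24: 1·24 2·12 3·8 4·6 6·4 8·3 12·2 24·1  f→[1+1+1+1+1+1+1+1]=8

6, 4, 8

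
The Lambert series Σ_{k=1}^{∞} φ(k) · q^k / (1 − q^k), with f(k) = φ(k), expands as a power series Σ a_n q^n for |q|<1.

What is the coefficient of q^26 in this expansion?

n=26: 26·1 13·2 2·13 1·26  φ→[12+12+1+1]=26

a_26 = 26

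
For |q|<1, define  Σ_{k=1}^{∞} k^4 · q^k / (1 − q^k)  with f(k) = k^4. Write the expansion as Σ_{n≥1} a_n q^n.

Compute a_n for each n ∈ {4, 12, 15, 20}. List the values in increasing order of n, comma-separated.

n=4: 4·1 2·2 1·4  f→[256+16+1]=273
q^12  k|12↦f(k): 1:1 2:16 3:81 4:256 6:1296 12:20736  a_12=22386
d|15:{15,5,3,1}  Σf=50625+625+81+1=51332
n=20: 1·20 2·10 4·5 5·4 10·2 20·1  f→[1+16+256+625+10000+160000]=170898

273, 22386, 51332, 170898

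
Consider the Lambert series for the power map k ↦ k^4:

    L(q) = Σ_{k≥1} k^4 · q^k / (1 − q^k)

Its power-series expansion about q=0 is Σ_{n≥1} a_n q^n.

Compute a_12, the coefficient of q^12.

a_12 = 22386

[q^12] f(12)=20736,f(6)=1296,f(4)=256,f(3)=81,f(2)=16,f(1)=1 ⇒ 22386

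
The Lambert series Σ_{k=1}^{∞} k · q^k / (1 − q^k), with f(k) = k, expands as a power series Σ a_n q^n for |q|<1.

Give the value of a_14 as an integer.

n=14: 14·1 7·2 2·7 1·14  f→[14+7+2+1]=24

a_14 = 24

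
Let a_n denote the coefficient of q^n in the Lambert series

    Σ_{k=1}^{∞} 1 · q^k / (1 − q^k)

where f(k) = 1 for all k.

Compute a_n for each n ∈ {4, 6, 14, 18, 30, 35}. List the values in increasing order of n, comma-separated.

3, 4, 4, 6, 8, 4

d|4:{4,2,1}  Σf=1+1+1=3
[q^6] f(1)=1,f(2)=1,f(3)=1,f(6)=1 ⇒ 4
q^14  k|14↦f(k): 14:1 7:1 2:1 1:1  a_14=4
d|18:{1,2,3,6,9,18}  Σf=1+1+1+1+1+1=6
q^30  k|30↦f(k): 1:1 2:1 3:1 5:1 6:1 10:1 15:1 30:1  a_30=8
n=35: 35·1 7·5 5·7 1·35  f→[1+1+1+1]=4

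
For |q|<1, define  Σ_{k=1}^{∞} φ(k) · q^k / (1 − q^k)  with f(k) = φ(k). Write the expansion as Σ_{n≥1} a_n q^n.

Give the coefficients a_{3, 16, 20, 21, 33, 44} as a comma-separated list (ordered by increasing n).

[q^3] φ(1)=1,φ(3)=2 ⇒ 3
[q^16] φ(1)=1,φ(2)=1,φ(4)=2,φ(8)=4,φ(16)=8 ⇒ 16
n=20: 1·20 2·10 4·5 5·4 10·2 20·1  φ→[1+1+2+4+4+8]=20
q^21  k|21↦φ(k): 21:12 7:6 3:2 1:1  a_21=21
d|33:{33,11,3,1}  Σφ=20+10+2+1=33
[q^44] φ(1)=1,φ(2)=1,φ(4)=2,φ(11)=10,φ(22)=10,φ(44)=20 ⇒ 44

3, 16, 20, 21, 33, 44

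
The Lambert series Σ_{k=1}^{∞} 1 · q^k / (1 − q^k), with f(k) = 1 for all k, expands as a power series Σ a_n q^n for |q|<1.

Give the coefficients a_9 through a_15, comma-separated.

q^9  k|9↦f(k): 1:1 3:1 9:1  a_9=3
n=10: 1·10 2·5 5·2 10·1  f→[1+1+1+1]=4
[q^11] f(11)=1,f(1)=1 ⇒ 2
n=12: 1·12 2·6 3·4 4·3 6·2 12·1  f→[1+1+1+1+1+1]=6
n=13: 1·13 13·1  f→[1+1]=2
[q^14] f(1)=1,f(2)=1,f(7)=1,f(14)=1 ⇒ 4
n=15: 15·1 5·3 3·5 1·15  f→[1+1+1+1]=4

3, 4, 2, 6, 2, 4, 4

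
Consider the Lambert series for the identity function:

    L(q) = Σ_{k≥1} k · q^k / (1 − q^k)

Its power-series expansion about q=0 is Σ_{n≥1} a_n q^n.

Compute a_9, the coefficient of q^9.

q^9  k|9↦f(k): 9:9 3:3 1:1  a_9=13

a_9 = 13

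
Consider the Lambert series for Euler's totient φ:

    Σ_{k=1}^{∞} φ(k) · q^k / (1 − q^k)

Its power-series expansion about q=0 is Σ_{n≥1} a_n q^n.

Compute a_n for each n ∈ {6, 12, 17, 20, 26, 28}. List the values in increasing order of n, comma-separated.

d|6:{1,2,3,6}  Σφ=1+1+2+2=6
d|12:{12,6,4,3,2,1}  Σφ=4+2+2+2+1+1=12
q^17  k|17↦φ(k): 1:1 17:16  a_17=17
d|20:{20,10,5,4,2,1}  Σφ=8+4+4+2+1+1=20
[q^26] φ(1)=1,φ(2)=1,φ(13)=12,φ(26)=12 ⇒ 26
[q^28] φ(1)=1,φ(2)=1,φ(4)=2,φ(7)=6,φ(14)=6,φ(28)=12 ⇒ 28

6, 12, 17, 20, 26, 28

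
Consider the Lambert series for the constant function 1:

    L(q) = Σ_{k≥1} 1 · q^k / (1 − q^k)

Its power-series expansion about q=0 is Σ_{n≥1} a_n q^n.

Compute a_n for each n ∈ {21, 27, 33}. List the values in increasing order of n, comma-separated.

[q^21] f(21)=1,f(7)=1,f(3)=1,f(1)=1 ⇒ 4
[q^27] f(27)=1,f(9)=1,f(3)=1,f(1)=1 ⇒ 4
d|33:{1,3,11,33}  Σf=1+1+1+1=4

4, 4, 4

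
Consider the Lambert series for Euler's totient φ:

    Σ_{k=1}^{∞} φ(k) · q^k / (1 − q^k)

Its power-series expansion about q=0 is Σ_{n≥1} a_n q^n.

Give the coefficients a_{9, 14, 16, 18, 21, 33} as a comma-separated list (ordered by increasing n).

d|9:{1,3,9}  Σφ=1+2+6=9
q^14  k|14↦φ(k): 14:6 7:6 2:1 1:1  a_14=14
[q^16] φ(16)=8,φ(8)=4,φ(4)=2,φ(2)=1,φ(1)=1 ⇒ 16
d|18:{18,9,6,3,2,1}  Σφ=6+6+2+2+1+1=18
[q^21] φ(21)=12,φ(7)=6,φ(3)=2,φ(1)=1 ⇒ 21
d|33:{33,11,3,1}  Σφ=20+10+2+1=33

9, 14, 16, 18, 21, 33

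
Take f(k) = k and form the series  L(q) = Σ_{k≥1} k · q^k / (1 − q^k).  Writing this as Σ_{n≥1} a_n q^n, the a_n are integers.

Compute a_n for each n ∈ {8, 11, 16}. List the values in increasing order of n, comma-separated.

15, 12, 31

[q^8] f(1)=1,f(2)=2,f(4)=4,f(8)=8 ⇒ 15
d|11:{11,1}  Σf=11+1=12
q^16  k|16↦f(k): 1:1 2:2 4:4 8:8 16:16  a_16=31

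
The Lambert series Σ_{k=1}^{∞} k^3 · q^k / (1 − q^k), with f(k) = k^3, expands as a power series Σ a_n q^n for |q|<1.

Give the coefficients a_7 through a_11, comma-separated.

344, 585, 757, 1134, 1332

[q^7] f(7)=343,f(1)=1 ⇒ 344
q^8  k|8↦f(k): 1:1 2:8 4:64 8:512  a_8=585
n=9: 1·9 3·3 9·1  f→[1+27+729]=757
q^10  k|10↦f(k): 10:1000 5:125 2:8 1:1  a_10=1134
n=11: 11·1 1·11  f→[1331+1]=1332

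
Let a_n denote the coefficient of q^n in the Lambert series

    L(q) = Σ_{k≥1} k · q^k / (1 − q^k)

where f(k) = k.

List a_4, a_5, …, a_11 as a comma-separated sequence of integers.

[q^4] f(4)=4,f(2)=2,f(1)=1 ⇒ 7
d|5:{5,1}  Σf=5+1=6
d|6:{1,2,3,6}  Σf=1+2+3+6=12
n=7: 1·7 7·1  f→[1+7]=8
q^8  k|8↦f(k): 1:1 2:2 4:4 8:8  a_8=15
d|9:{9,3,1}  Σf=9+3+1=13
n=10: 10·1 5·2 2·5 1·10  f→[10+5+2+1]=18
n=11: 1·11 11·1  f→[1+11]=12

7, 6, 12, 8, 15, 13, 18, 12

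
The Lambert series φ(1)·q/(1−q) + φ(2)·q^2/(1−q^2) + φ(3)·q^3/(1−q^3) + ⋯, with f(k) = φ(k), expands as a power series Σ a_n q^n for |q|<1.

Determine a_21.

q^21  k|21↦φ(k): 21:12 7:6 3:2 1:1  a_21=21

a_21 = 21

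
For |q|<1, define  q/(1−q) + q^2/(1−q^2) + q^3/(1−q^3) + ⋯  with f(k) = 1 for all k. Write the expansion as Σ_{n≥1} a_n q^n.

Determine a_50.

a_50 = 6

n=50: 1·50 2·25 5·10 10·5 25·2 50·1  f→[1+1+1+1+1+1]=6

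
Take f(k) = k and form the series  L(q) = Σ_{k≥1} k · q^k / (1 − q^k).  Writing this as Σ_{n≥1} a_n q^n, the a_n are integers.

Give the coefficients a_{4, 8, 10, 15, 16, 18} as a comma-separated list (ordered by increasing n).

7, 15, 18, 24, 31, 39

[q^4] f(4)=4,f(2)=2,f(1)=1 ⇒ 7
q^8  k|8↦f(k): 1:1 2:2 4:4 8:8  a_8=15
q^10  k|10↦f(k): 1:1 2:2 5:5 10:10  a_10=18
[q^15] f(15)=15,f(5)=5,f(3)=3,f(1)=1 ⇒ 24
q^16  k|16↦f(k): 16:16 8:8 4:4 2:2 1:1  a_16=31
n=18: 18·1 9·2 6·3 3·6 2·9 1·18  f→[18+9+6+3+2+1]=39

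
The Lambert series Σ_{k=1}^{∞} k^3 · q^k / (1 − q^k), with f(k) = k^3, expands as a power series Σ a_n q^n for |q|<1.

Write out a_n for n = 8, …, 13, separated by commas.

n=8: 8·1 4·2 2·4 1·8  f→[512+64+8+1]=585
[q^9] f(9)=729,f(3)=27,f(1)=1 ⇒ 757
q^10  k|10↦f(k): 10:1000 5:125 2:8 1:1  a_10=1134
n=11: 11·1 1·11  f→[1331+1]=1332
[q^12] f(1)=1,f(2)=8,f(3)=27,f(4)=64,f(6)=216,f(12)=1728 ⇒ 2044
q^13  k|13↦f(k): 1:1 13:2197  a_13=2198

585, 757, 1134, 1332, 2044, 2198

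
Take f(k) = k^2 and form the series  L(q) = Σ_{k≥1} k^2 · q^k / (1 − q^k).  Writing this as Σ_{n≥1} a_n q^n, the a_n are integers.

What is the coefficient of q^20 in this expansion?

n=20: 20·1 10·2 5·4 4·5 2·10 1·20  f→[400+100+25+16+4+1]=546

a_20 = 546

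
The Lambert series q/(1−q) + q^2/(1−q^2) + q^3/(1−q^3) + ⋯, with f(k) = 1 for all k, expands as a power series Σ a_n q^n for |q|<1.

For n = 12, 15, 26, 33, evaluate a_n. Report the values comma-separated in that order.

6, 4, 4, 4

[q^12] f(12)=1,f(6)=1,f(4)=1,f(3)=1,f(2)=1,f(1)=1 ⇒ 6
q^15  k|15↦f(k): 15:1 5:1 3:1 1:1  a_15=4
[q^26] f(26)=1,f(13)=1,f(2)=1,f(1)=1 ⇒ 4
q^33  k|33↦f(k): 1:1 3:1 11:1 33:1  a_33=4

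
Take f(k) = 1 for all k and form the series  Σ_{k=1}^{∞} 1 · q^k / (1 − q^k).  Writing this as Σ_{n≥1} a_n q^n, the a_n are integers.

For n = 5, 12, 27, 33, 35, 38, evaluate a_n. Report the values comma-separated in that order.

d|5:{5,1}  Σf=1+1=2
[q^12] f(12)=1,f(6)=1,f(4)=1,f(3)=1,f(2)=1,f(1)=1 ⇒ 6
n=27: 1·27 3·9 9·3 27·1  f→[1+1+1+1]=4
d|33:{1,3,11,33}  Σf=1+1+1+1=4
d|35:{35,7,5,1}  Σf=1+1+1+1=4
q^38  k|38↦f(k): 38:1 19:1 2:1 1:1  a_38=4

2, 6, 4, 4, 4, 4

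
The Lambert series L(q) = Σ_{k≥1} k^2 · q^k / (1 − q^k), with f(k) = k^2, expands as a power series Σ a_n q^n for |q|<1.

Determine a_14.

a_14 = 250

[q^14] f(14)=196,f(7)=49,f(2)=4,f(1)=1 ⇒ 250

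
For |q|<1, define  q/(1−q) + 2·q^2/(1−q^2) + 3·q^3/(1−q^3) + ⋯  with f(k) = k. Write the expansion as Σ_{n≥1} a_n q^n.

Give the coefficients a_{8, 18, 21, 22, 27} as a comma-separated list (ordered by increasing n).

n=8: 8·1 4·2 2·4 1·8  f→[8+4+2+1]=15
n=18: 1·18 2·9 3·6 6·3 9·2 18·1  f→[1+2+3+6+9+18]=39
q^21  k|21↦f(k): 1:1 3:3 7:7 21:21  a_21=32
n=22: 1·22 2·11 11·2 22·1  f→[1+2+11+22]=36
q^27  k|27↦f(k): 1:1 3:3 9:9 27:27  a_27=40

15, 39, 32, 36, 40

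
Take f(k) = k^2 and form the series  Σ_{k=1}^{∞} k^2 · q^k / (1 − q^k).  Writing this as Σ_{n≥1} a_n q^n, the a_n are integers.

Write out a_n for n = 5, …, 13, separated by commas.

d|5:{5,1}  Σf=25+1=26
d|6:{1,2,3,6}  Σf=1+4+9+36=50
d|7:{7,1}  Σf=49+1=50
n=8: 8·1 4·2 2·4 1·8  f→[64+16+4+1]=85
q^9  k|9↦f(k): 9:81 3:9 1:1  a_9=91
n=10: 10·1 5·2 2·5 1·10  f→[100+25+4+1]=130
n=11: 11·1 1·11  f→[121+1]=122
q^12  k|12↦f(k): 1:1 2:4 3:9 4:16 6:36 12:144  a_12=210
n=13: 13·1 1·13  f→[169+1]=170

26, 50, 50, 85, 91, 130, 122, 210, 170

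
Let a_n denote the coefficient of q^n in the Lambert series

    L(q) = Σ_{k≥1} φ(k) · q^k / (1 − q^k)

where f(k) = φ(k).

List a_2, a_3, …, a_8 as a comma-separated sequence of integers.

d|2:{2,1}  Σφ=1+1=2
d|3:{3,1}  Σφ=2+1=3
q^4  k|4↦φ(k): 4:2 2:1 1:1  a_4=4
n=5: 1·5 5·1  φ→[1+4]=5
n=6: 6·1 3·2 2·3 1·6  φ→[2+2+1+1]=6
d|7:{7,1}  Σφ=6+1=7
n=8: 8·1 4·2 2·4 1·8  φ→[4+2+1+1]=8

2, 3, 4, 5, 6, 7, 8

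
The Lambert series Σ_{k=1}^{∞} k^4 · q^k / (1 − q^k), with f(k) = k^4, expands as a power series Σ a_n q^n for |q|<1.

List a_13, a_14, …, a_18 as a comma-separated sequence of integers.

[q^13] f(1)=1,f(13)=28561 ⇒ 28562
n=14: 1·14 2·7 7·2 14·1  f→[1+16+2401+38416]=40834
[q^15] f(15)=50625,f(5)=625,f(3)=81,f(1)=1 ⇒ 51332
n=16: 16·1 8·2 4·4 2·8 1·16  f→[65536+4096+256+16+1]=69905
[q^17] f(1)=1,f(17)=83521 ⇒ 83522
[q^18] f(18)=104976,f(9)=6561,f(6)=1296,f(3)=81,f(2)=16,f(1)=1 ⇒ 112931

28562, 40834, 51332, 69905, 83522, 112931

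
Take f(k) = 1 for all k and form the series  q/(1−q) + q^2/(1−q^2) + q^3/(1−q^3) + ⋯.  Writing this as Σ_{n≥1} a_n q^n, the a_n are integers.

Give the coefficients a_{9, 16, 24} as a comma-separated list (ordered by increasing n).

d|9:{1,3,9}  Σf=1+1+1=3
n=16: 16·1 8·2 4·4 2·8 1·16  f→[1+1+1+1+1]=5
d|24:{1,2,3,4,6,8,12,24}  Σf=1+1+1+1+1+1+1+1=8

3, 5, 8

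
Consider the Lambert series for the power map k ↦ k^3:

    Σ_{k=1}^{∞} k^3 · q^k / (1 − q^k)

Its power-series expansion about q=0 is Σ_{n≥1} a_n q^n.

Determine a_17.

a_17 = 4914

d|17:{1,17}  Σf=1+4913=4914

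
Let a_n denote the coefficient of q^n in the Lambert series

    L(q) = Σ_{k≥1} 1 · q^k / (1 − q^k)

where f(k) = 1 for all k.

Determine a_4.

a_4 = 3

[q^4] f(4)=1,f(2)=1,f(1)=1 ⇒ 3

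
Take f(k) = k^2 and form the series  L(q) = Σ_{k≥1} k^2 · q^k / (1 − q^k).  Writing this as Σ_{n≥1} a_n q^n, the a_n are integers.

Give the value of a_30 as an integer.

a_30 = 1300

q^30  k|30↦f(k): 1:1 2:4 3:9 5:25 6:36 10:100 15:225 30:900  a_30=1300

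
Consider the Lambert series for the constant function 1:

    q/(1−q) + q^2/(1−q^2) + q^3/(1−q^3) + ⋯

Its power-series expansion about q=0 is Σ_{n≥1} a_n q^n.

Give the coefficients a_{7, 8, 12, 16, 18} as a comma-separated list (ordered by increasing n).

[q^7] f(7)=1,f(1)=1 ⇒ 2
d|8:{1,2,4,8}  Σf=1+1+1+1=4
d|12:{12,6,4,3,2,1}  Σf=1+1+1+1+1+1=6
n=16: 16·1 8·2 4·4 2·8 1·16  f→[1+1+1+1+1]=5
n=18: 1·18 2·9 3·6 6·3 9·2 18·1  f→[1+1+1+1+1+1]=6

2, 4, 6, 5, 6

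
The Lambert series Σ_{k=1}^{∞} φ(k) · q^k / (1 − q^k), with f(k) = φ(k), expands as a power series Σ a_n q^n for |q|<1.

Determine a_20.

q^20  k|20↦φ(k): 1:1 2:1 4:2 5:4 10:4 20:8  a_20=20

a_20 = 20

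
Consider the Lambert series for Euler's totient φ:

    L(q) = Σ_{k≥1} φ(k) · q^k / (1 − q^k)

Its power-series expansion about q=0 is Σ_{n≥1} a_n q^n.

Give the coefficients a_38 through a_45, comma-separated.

q^38  k|38↦φ(k): 38:18 19:18 2:1 1:1  a_38=38
[q^39] φ(39)=24,φ(13)=12,φ(3)=2,φ(1)=1 ⇒ 39
q^40  k|40↦φ(k): 1:1 2:1 4:2 5:4 8:4 10:4 20:8 40:16  a_40=40
n=41: 41·1 1·41  φ→[40+1]=41
q^42  k|42↦φ(k): 42:12 21:12 14:6 7:6 6:2 3:2 2:1 1:1  a_42=42
n=43: 43·1 1·43  φ→[42+1]=43
n=44: 44·1 22·2 11·4 4·11 2·22 1·44  φ→[20+10+10+2+1+1]=44
n=45: 45·1 15·3 9·5 5·9 3·15 1·45  φ→[24+8+6+4+2+1]=45

38, 39, 40, 41, 42, 43, 44, 45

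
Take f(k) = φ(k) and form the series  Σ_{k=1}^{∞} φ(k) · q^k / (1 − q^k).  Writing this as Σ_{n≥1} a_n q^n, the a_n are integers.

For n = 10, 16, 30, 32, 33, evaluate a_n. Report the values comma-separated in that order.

n=10: 1·10 2·5 5·2 10·1  φ→[1+1+4+4]=10
d|16:{1,2,4,8,16}  Σφ=1+1+2+4+8=16
[q^30] φ(1)=1,φ(2)=1,φ(3)=2,φ(5)=4,φ(6)=2,φ(10)=4,φ(15)=8,φ(30)=8 ⇒ 30
q^32  k|32↦φ(k): 1:1 2:1 4:2 8:4 16:8 32:16  a_32=32
d|33:{1,3,11,33}  Σφ=1+2+10+20=33

10, 16, 30, 32, 33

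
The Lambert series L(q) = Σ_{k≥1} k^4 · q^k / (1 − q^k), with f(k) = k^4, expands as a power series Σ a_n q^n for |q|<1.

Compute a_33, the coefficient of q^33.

[q^33] f(1)=1,f(3)=81,f(11)=14641,f(33)=1185921 ⇒ 1200644

a_33 = 1200644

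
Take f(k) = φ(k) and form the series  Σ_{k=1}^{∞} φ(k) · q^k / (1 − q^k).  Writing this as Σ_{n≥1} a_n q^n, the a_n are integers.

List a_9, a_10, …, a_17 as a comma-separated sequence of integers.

q^9  k|9↦φ(k): 9:6 3:2 1:1  a_9=9
d|10:{10,5,2,1}  Σφ=4+4+1+1=10
q^11  k|11↦φ(k): 1:1 11:10  a_11=11
[q^12] φ(1)=1,φ(2)=1,φ(3)=2,φ(4)=2,φ(6)=2,φ(12)=4 ⇒ 12
[q^13] φ(1)=1,φ(13)=12 ⇒ 13
[q^14] φ(1)=1,φ(2)=1,φ(7)=6,φ(14)=6 ⇒ 14
n=15: 15·1 5·3 3·5 1·15  φ→[8+4+2+1]=15
n=16: 16·1 8·2 4·4 2·8 1·16  φ→[8+4+2+1+1]=16
q^17  k|17↦φ(k): 17:16 1:1  a_17=17

9, 10, 11, 12, 13, 14, 15, 16, 17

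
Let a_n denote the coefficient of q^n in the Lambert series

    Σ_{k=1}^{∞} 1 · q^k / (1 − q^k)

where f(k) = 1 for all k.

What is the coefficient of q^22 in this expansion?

n=22: 1·22 2·11 11·2 22·1  f→[1+1+1+1]=4

a_22 = 4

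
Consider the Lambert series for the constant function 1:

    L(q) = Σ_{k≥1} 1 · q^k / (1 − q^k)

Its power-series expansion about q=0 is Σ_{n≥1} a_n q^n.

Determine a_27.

a_27 = 4

[q^27] f(1)=1,f(3)=1,f(9)=1,f(27)=1 ⇒ 4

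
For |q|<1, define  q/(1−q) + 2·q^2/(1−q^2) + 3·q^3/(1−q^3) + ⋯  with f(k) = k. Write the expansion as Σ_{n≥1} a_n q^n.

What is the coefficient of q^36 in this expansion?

a_36 = 91

d|36:{36,18,12,9,6,4,3,2,1}  Σf=36+18+12+9+6+4+3+2+1=91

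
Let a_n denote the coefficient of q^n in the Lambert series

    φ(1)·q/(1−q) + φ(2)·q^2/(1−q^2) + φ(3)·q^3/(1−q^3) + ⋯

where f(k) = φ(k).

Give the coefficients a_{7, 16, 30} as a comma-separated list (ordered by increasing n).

d|7:{1,7}  Σφ=1+6=7
[q^16] φ(1)=1,φ(2)=1,φ(4)=2,φ(8)=4,φ(16)=8 ⇒ 16
q^30  k|30↦φ(k): 1:1 2:1 3:2 5:4 6:2 10:4 15:8 30:8  a_30=30

7, 16, 30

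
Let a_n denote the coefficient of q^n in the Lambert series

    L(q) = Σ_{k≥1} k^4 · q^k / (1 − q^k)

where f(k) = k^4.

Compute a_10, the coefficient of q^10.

a_10 = 10642

q^10  k|10↦f(k): 10:10000 5:625 2:16 1:1  a_10=10642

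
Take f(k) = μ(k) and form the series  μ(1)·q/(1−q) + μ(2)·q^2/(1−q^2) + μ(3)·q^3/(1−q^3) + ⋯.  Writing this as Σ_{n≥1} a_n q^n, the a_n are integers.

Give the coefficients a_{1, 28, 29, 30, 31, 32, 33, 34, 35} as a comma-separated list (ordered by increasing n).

q^1  k|1↦μ(k): 1:1  a_1=1
[q^28] μ(28)=0,μ(14)=1,μ(7)=-1,μ(4)=0,μ(2)=-1,μ(1)=1 ⇒ 0
d|29:{29,1}  Σμ=(-1)+1=0
n=30: 30·1 15·2 10·3 6·5 5·6 3·10 2·15 1·30  μ→[(-1)+1+1+1+(-1)+(-1)+(-1)+1]=0
q^31  k|31↦μ(k): 31:-1 1:1  a_31=0
[q^32] μ(32)=0,μ(16)=0,μ(8)=0,μ(4)=0,μ(2)=-1,μ(1)=1 ⇒ 0
q^33  k|33↦μ(k): 1:1 3:-1 11:-1 33:1  a_33=0
d|34:{34,17,2,1}  Σμ=1+(-1)+(-1)+1=0
d|35:{35,7,5,1}  Σμ=1+(-1)+(-1)+1=0

1, 0, 0, 0, 0, 0, 0, 0, 0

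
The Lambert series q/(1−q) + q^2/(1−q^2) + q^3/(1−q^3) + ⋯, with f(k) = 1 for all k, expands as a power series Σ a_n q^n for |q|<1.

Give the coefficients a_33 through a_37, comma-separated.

q^33  k|33↦f(k): 33:1 11:1 3:1 1:1  a_33=4
n=34: 34·1 17·2 2·17 1·34  f→[1+1+1+1]=4
n=35: 1·35 5·7 7·5 35·1  f→[1+1+1+1]=4
d|36:{36,18,12,9,6,4,3,2,1}  Σf=1+1+1+1+1+1+1+1+1=9
d|37:{1,37}  Σf=1+1=2

4, 4, 4, 9, 2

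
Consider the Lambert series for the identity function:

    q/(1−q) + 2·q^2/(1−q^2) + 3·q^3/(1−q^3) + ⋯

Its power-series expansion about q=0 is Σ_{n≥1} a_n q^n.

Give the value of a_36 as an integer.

a_36 = 91

n=36: 1·36 2·18 3·12 4·9 6·6 9·4 12·3 18·2 36·1  f→[1+2+3+4+6+9+12+18+36]=91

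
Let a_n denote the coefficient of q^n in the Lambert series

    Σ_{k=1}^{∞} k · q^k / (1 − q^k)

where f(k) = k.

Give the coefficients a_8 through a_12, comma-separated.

15, 13, 18, 12, 28

q^8  k|8↦f(k): 1:1 2:2 4:4 8:8  a_8=15
q^9  k|9↦f(k): 9:9 3:3 1:1  a_9=13
n=10: 10·1 5·2 2·5 1·10  f→[10+5+2+1]=18
d|11:{11,1}  Σf=11+1=12
n=12: 12·1 6·2 4·3 3·4 2·6 1·12  f→[12+6+4+3+2+1]=28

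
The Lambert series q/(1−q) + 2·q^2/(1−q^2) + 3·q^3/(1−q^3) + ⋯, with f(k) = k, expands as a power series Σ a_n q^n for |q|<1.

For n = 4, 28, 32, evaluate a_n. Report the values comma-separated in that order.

7, 56, 63

[q^4] f(1)=1,f(2)=2,f(4)=4 ⇒ 7
q^28  k|28↦f(k): 28:28 14:14 7:7 4:4 2:2 1:1  a_28=56
[q^32] f(32)=32,f(16)=16,f(8)=8,f(4)=4,f(2)=2,f(1)=1 ⇒ 63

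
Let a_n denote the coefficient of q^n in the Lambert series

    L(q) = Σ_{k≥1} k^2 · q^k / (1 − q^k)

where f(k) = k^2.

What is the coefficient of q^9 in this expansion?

a_9 = 91

d|9:{1,3,9}  Σf=1+9+81=91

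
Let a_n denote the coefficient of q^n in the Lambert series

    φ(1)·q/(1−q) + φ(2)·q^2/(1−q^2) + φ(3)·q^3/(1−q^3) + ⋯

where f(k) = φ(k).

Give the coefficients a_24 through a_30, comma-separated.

d|24:{24,12,8,6,4,3,2,1}  Σφ=8+4+4+2+2+2+1+1=24
q^25  k|25↦φ(k): 1:1 5:4 25:20  a_25=25
[q^26] φ(1)=1,φ(2)=1,φ(13)=12,φ(26)=12 ⇒ 26
n=27: 1·27 3·9 9·3 27·1  φ→[1+2+6+18]=27
n=28: 28·1 14·2 7·4 4·7 2·14 1·28  φ→[12+6+6+2+1+1]=28
n=29: 1·29 29·1  φ→[1+28]=29
d|30:{1,2,3,5,6,10,15,30}  Σφ=1+1+2+4+2+4+8+8=30

24, 25, 26, 27, 28, 29, 30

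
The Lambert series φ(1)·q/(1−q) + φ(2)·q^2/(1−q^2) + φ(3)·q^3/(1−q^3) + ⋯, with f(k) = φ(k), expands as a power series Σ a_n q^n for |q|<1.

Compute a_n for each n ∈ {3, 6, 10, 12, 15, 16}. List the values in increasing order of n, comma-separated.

q^3  k|3↦φ(k): 3:2 1:1  a_3=3
d|6:{6,3,2,1}  Σφ=2+2+1+1=6
n=10: 1·10 2·5 5·2 10·1  φ→[1+1+4+4]=10
[q^12] φ(12)=4,φ(6)=2,φ(4)=2,φ(3)=2,φ(2)=1,φ(1)=1 ⇒ 12
q^15  k|15↦φ(k): 1:1 3:2 5:4 15:8  a_15=15
n=16: 16·1 8·2 4·4 2·8 1·16  φ→[8+4+2+1+1]=16

3, 6, 10, 12, 15, 16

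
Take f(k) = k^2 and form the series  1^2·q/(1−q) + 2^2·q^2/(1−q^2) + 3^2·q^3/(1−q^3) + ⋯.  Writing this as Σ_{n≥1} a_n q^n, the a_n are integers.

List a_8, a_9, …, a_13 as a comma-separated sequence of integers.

n=8: 8·1 4·2 2·4 1·8  f→[64+16+4+1]=85
q^9  k|9↦f(k): 1:1 3:9 9:81  a_9=91
[q^10] f(1)=1,f(2)=4,f(5)=25,f(10)=100 ⇒ 130
[q^11] f(1)=1,f(11)=121 ⇒ 122
[q^12] f(12)=144,f(6)=36,f(4)=16,f(3)=9,f(2)=4,f(1)=1 ⇒ 210
d|13:{1,13}  Σf=1+169=170

85, 91, 130, 122, 210, 170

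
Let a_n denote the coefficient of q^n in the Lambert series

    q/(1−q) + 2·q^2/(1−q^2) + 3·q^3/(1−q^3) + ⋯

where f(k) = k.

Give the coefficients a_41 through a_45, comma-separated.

42, 96, 44, 84, 78

q^41  k|41↦f(k): 41:41 1:1  a_41=42
q^42  k|42↦f(k): 42:42 21:21 14:14 7:7 6:6 3:3 2:2 1:1  a_42=96
d|43:{1,43}  Σf=1+43=44
q^44  k|44↦f(k): 1:1 2:2 4:4 11:11 22:22 44:44  a_44=84
d|45:{1,3,5,9,15,45}  Σf=1+3+5+9+15+45=78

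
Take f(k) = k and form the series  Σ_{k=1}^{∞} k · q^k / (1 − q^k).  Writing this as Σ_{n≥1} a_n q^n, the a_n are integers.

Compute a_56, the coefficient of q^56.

n=56: 1·56 2·28 4·14 7·8 8·7 14·4 28·2 56·1  f→[1+2+4+7+8+14+28+56]=120

a_56 = 120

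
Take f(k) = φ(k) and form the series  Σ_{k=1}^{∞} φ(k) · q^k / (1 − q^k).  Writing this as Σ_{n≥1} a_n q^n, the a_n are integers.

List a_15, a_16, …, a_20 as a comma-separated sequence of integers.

n=15: 15·1 5·3 3·5 1·15  φ→[8+4+2+1]=15
d|16:{16,8,4,2,1}  Σφ=8+4+2+1+1=16
d|17:{17,1}  Σφ=16+1=17
n=18: 1·18 2·9 3·6 6·3 9·2 18·1  φ→[1+1+2+2+6+6]=18
[q^19] φ(1)=1,φ(19)=18 ⇒ 19
d|20:{20,10,5,4,2,1}  Σφ=8+4+4+2+1+1=20

15, 16, 17, 18, 19, 20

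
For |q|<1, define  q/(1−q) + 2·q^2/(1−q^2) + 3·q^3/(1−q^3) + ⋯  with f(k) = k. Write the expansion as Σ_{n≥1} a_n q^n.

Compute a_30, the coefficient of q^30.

d|30:{1,2,3,5,6,10,15,30}  Σf=1+2+3+5+6+10+15+30=72

a_30 = 72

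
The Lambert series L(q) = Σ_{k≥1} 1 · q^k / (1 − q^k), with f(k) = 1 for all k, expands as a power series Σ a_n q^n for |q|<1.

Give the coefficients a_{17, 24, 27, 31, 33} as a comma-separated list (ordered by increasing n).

2, 8, 4, 2, 4

[q^17] f(1)=1,f(17)=1 ⇒ 2
n=24: 1·24 2·12 3·8 4·6 6·4 8·3 12·2 24·1  f→[1+1+1+1+1+1+1+1]=8
[q^27] f(1)=1,f(3)=1,f(9)=1,f(27)=1 ⇒ 4
n=31: 1·31 31·1  f→[1+1]=2
n=33: 33·1 11·3 3·11 1·33  f→[1+1+1+1]=4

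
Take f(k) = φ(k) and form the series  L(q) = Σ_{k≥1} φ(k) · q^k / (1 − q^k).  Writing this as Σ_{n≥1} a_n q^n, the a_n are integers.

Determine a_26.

d|26:{26,13,2,1}  Σφ=12+12+1+1=26

a_26 = 26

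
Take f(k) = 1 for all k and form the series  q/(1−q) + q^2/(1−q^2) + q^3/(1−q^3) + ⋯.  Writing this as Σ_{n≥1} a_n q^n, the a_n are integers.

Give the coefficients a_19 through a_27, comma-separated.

2, 6, 4, 4, 2, 8, 3, 4, 4

d|19:{19,1}  Σf=1+1=2
n=20: 20·1 10·2 5·4 4·5 2·10 1·20  f→[1+1+1+1+1+1]=6
d|21:{21,7,3,1}  Σf=1+1+1+1=4
n=22: 1·22 2·11 11·2 22·1  f→[1+1+1+1]=4
q^23  k|23↦f(k): 1:1 23:1  a_23=2
q^24  k|24↦f(k): 1:1 2:1 3:1 4:1 6:1 8:1 12:1 24:1  a_24=8
q^25  k|25↦f(k): 25:1 5:1 1:1  a_25=3
d|26:{1,2,13,26}  Σf=1+1+1+1=4
d|27:{27,9,3,1}  Σf=1+1+1+1=4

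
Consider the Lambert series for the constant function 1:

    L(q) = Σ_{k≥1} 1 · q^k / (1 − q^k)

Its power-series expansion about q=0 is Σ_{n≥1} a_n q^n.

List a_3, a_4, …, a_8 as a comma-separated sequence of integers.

2, 3, 2, 4, 2, 4

n=3: 1·3 3·1  f→[1+1]=2
n=4: 1·4 2·2 4·1  f→[1+1+1]=3
n=5: 5·1 1·5  f→[1+1]=2
n=6: 1·6 2·3 3·2 6·1  f→[1+1+1+1]=4
n=7: 1·7 7·1  f→[1+1]=2
n=8: 8·1 4·2 2·4 1·8  f→[1+1+1+1]=4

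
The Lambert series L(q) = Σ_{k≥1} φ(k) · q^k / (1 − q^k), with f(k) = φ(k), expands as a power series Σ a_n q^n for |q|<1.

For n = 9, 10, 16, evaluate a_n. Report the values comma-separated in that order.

n=9: 1·9 3·3 9·1  φ→[1+2+6]=9
d|10:{10,5,2,1}  Σφ=4+4+1+1=10
n=16: 16·1 8·2 4·4 2·8 1·16  φ→[8+4+2+1+1]=16

9, 10, 16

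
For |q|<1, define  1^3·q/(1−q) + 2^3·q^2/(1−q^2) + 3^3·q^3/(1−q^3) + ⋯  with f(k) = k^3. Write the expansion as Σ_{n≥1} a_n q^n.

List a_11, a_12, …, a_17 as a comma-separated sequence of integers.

[q^11] f(11)=1331,f(1)=1 ⇒ 1332
q^12  k|12↦f(k): 1:1 2:8 3:27 4:64 6:216 12:1728  a_12=2044
q^13  k|13↦f(k): 13:2197 1:1  a_13=2198
n=14: 1·14 2·7 7·2 14·1  f→[1+8+343+2744]=3096
q^15  k|15↦f(k): 1:1 3:27 5:125 15:3375  a_15=3528
[q^16] f(1)=1,f(2)=8,f(4)=64,f(8)=512,f(16)=4096 ⇒ 4681
q^17  k|17↦f(k): 17:4913 1:1  a_17=4914

1332, 2044, 2198, 3096, 3528, 4681, 4914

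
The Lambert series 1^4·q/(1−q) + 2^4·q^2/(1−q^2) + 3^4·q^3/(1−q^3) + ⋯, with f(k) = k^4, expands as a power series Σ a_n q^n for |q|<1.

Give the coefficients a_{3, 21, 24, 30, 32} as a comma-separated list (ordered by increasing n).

82, 196964, 358258, 872644, 1118481

[q^3] f(3)=81,f(1)=1 ⇒ 82
d|21:{1,3,7,21}  Σf=1+81+2401+194481=196964
d|24:{1,2,3,4,6,8,12,24}  Σf=1+16+81+256+1296+4096+20736+331776=358258
[q^30] f(30)=810000,f(15)=50625,f(10)=10000,f(6)=1296,f(5)=625,f(3)=81,f(2)=16,f(1)=1 ⇒ 872644
d|32:{32,16,8,4,2,1}  Σf=1048576+65536+4096+256+16+1=1118481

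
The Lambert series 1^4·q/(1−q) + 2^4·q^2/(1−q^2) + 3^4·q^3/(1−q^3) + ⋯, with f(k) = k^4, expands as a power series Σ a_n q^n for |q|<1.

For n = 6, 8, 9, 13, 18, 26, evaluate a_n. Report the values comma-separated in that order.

q^6  k|6↦f(k): 6:1296 3:81 2:16 1:1  a_6=1394
d|8:{1,2,4,8}  Σf=1+16+256+4096=4369
d|9:{1,3,9}  Σf=1+81+6561=6643
[q^13] f(13)=28561,f(1)=1 ⇒ 28562
n=18: 18·1 9·2 6·3 3·6 2·9 1·18  f→[104976+6561+1296+81+16+1]=112931
n=26: 26·1 13·2 2·13 1·26  f→[456976+28561+16+1]=485554

1394, 4369, 6643, 28562, 112931, 485554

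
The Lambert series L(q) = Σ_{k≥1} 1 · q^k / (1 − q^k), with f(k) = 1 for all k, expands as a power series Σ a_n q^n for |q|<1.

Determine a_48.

a_48 = 10

d|48:{1,2,3,4,6,8,12,16,24,48}  Σf=1+1+1+1+1+1+1+1+1+1=10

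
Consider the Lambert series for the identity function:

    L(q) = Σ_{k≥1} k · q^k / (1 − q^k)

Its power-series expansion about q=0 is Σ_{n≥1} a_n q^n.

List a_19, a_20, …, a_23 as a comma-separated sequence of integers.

20, 42, 32, 36, 24

q^19  k|19↦f(k): 1:1 19:19  a_19=20
[q^20] f(20)=20,f(10)=10,f(5)=5,f(4)=4,f(2)=2,f(1)=1 ⇒ 42
d|21:{1,3,7,21}  Σf=1+3+7+21=32
[q^22] f(1)=1,f(2)=2,f(11)=11,f(22)=22 ⇒ 36
n=23: 23·1 1·23  f→[23+1]=24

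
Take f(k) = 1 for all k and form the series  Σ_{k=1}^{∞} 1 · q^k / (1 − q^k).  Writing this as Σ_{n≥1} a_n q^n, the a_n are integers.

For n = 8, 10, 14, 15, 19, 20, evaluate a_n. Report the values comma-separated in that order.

q^8  k|8↦f(k): 1:1 2:1 4:1 8:1  a_8=4
q^10  k|10↦f(k): 10:1 5:1 2:1 1:1  a_10=4
q^14  k|14↦f(k): 1:1 2:1 7:1 14:1  a_14=4
d|15:{15,5,3,1}  Σf=1+1+1+1=4
[q^19] f(1)=1,f(19)=1 ⇒ 2
[q^20] f(1)=1,f(2)=1,f(4)=1,f(5)=1,f(10)=1,f(20)=1 ⇒ 6

4, 4, 4, 4, 2, 6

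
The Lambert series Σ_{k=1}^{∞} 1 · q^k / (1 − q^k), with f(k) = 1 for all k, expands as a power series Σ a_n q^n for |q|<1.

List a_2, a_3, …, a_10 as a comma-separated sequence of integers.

q^2  k|2↦f(k): 1:1 2:1  a_2=2
d|3:{1,3}  Σf=1+1=2
n=4: 1·4 2·2 4·1  f→[1+1+1]=3
n=5: 1·5 5·1  f→[1+1]=2
[q^6] f(1)=1,f(2)=1,f(3)=1,f(6)=1 ⇒ 4
n=7: 1·7 7·1  f→[1+1]=2
[q^8] f(1)=1,f(2)=1,f(4)=1,f(8)=1 ⇒ 4
[q^9] f(1)=1,f(3)=1,f(9)=1 ⇒ 3
d|10:{1,2,5,10}  Σf=1+1+1+1=4

2, 2, 3, 2, 4, 2, 4, 3, 4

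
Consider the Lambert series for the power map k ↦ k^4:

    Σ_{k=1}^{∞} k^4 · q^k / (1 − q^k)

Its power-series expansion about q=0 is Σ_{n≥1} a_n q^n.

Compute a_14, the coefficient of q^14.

[q^14] f(14)=38416,f(7)=2401,f(2)=16,f(1)=1 ⇒ 40834

a_14 = 40834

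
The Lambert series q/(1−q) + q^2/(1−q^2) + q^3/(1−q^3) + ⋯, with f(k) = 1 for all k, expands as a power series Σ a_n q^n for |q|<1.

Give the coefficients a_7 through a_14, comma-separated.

d|7:{1,7}  Σf=1+1=2
[q^8] f(1)=1,f(2)=1,f(4)=1,f(8)=1 ⇒ 4
q^9  k|9↦f(k): 1:1 3:1 9:1  a_9=3
n=10: 1·10 2·5 5·2 10·1  f→[1+1+1+1]=4
q^11  k|11↦f(k): 1:1 11:1  a_11=2
q^12  k|12↦f(k): 1:1 2:1 3:1 4:1 6:1 12:1  a_12=6
q^13  k|13↦f(k): 13:1 1:1  a_13=2
[q^14] f(14)=1,f(7)=1,f(2)=1,f(1)=1 ⇒ 4

2, 4, 3, 4, 2, 6, 2, 4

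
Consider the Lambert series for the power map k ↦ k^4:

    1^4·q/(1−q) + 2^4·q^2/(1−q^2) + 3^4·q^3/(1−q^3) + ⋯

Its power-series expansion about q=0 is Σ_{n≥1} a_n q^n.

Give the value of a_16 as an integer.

q^16  k|16↦f(k): 1:1 2:16 4:256 8:4096 16:65536  a_16=69905

a_16 = 69905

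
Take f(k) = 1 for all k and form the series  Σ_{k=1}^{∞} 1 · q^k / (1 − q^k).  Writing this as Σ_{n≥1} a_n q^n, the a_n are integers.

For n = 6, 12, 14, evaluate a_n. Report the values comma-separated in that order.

n=6: 1·6 2·3 3·2 6·1  f→[1+1+1+1]=4
d|12:{12,6,4,3,2,1}  Σf=1+1+1+1+1+1=6
d|14:{1,2,7,14}  Σf=1+1+1+1=4

4, 6, 4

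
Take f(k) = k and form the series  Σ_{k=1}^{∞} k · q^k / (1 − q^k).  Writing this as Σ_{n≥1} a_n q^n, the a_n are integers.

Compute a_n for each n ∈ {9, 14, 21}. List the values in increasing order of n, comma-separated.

d|9:{1,3,9}  Σf=1+3+9=13
n=14: 14·1 7·2 2·7 1·14  f→[14+7+2+1]=24
d|21:{1,3,7,21}  Σf=1+3+7+21=32

13, 24, 32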